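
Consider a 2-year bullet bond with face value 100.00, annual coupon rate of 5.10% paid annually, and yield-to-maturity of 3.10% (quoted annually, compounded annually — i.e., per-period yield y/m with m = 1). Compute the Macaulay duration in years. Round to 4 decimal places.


Answer: Macaulay duration = 1.9524 years

Derivation:
Coupon per period c = face * coupon_rate / m = 5.100000
Periods per year m = 1; per-period yield y/m = 0.031000
Number of cashflows N = 2
Cashflows (t years, CF_t, discount factor 1/(1+y/m)^(m*t), PV):
  t = 1.0000: CF_t = 5.100000, DF = 0.969932, PV = 4.946654
  t = 2.0000: CF_t = 105.100000, DF = 0.940768, PV = 98.874747
Price P = sum_t PV_t = 103.821401
Macaulay numerator sum_t t * PV_t:
  t * PV_t at t = 1.0000: 4.946654
  t * PV_t at t = 2.0000: 197.749494
Macaulay duration D = (sum_t t * PV_t) / P = 202.696148 / 103.821401 = 1.952354


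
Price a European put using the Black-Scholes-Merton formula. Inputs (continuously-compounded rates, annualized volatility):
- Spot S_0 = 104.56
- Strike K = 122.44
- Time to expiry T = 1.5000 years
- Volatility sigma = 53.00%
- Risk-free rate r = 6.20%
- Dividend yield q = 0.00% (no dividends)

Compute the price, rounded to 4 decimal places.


d1 = (ln(S/K) + (r - q + 0.5*sigma^2) * T) / (sigma * sqrt(T)) = 0.22463663
d2 = d1 - sigma * sqrt(T) = -0.42447815
exp(-rT) = 0.91119350; exp(-qT) = 1.00000000
P = K * exp(-rT) * N(-d2) - S_0 * exp(-qT) * N(-d1)
N(-d1) = 0.41113098; N(-d2) = 0.66439143
P = 122.4400 * 0.91119350 * 0.66439143 - 104.5600 * 1.00000000 * 0.41113098 = 31.1360

Answer: Price = 31.1360


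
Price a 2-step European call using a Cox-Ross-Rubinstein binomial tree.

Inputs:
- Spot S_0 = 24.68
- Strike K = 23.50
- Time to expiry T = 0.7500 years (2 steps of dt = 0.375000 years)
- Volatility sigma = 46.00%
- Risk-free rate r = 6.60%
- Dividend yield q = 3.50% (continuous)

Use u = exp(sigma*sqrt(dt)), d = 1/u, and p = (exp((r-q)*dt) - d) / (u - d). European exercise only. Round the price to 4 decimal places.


Answer: Price = V(0,0) = 4.3910

Derivation:
dt = T/N = 0.375000
u = exp(sigma*sqrt(dt)) = 1.325370; d = 1/u = 0.754507
p = (exp((r-q)*dt) - d) / (u - d) = 0.450522
Discount per step: exp(-r*dt) = 0.975554
Stock lattice S(k, i) with i counting down-moves:
  k=0: S(0,0) = 24.6800
  k=1: S(1,0) = 32.7101; S(1,1) = 18.6212
  k=2: S(2,0) = 43.3530; S(2,1) = 24.6800; S(2,2) = 14.0498
Terminal payoffs V(N, i) = max(S_T - K, 0):
  V(2,0) = 19.852997; V(2,1) = 1.180000; V(2,2) = 0.000000
Backward induction: V(k, i) = exp(-r*dt) * [p * V(k+1, i) + (1-p) * V(k+1, i+1)].
  V(1,0) = exp(-r*dt) * [p*19.852997 + (1-p)*1.180000] = 9.358092
  V(1,1) = exp(-r*dt) * [p*1.180000 + (1-p)*0.000000] = 0.518620
  V(0,0) = exp(-r*dt) * [p*9.358092 + (1-p)*0.518620] = 4.390963


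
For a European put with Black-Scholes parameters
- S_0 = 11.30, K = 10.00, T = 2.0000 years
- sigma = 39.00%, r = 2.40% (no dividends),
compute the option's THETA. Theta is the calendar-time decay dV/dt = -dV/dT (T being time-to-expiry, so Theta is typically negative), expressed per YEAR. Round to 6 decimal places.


d1 = 0.5843922661; d2 = 0.0328489768
phi(d1) = 0.3363188221; exp(-qT) = 1.0000000000; exp(-rT) = 0.9531337871
Theta = -S*exp(-qT)*phi(d1)*sigma/(2*sqrt(T)) + r*K*exp(-rT)*N(-d2) - q*S*exp(-qT)*N(-d1)
N(-d1) = 0.2794782144; N(-d2) = 0.4868975107; sqrt(T) = 1.4142135624
Term 1 = -11.3000 * 1.0000000000 * 0.3363188221 * 0.3900 / (2 * 1.4142135624) = -0.5240216501
Term 2 = 0.0240 * 10.0000 * 0.9531337871 * 0.4868975107 = 0.1113788324
Term 3 = 0 (no dividend yield, q = 0)
Theta = -0.5240216501 + (0.1113788324) + (0.0000000000) = -0.412643

Answer: Theta = -0.412643


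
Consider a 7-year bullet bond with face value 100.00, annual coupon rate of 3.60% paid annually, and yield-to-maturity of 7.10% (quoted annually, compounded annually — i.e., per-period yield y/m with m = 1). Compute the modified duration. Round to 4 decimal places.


Answer: Modified duration = 5.8083

Derivation:
Coupon per period c = face * coupon_rate / m = 3.600000
Periods per year m = 1; per-period yield y/m = 0.071000
Number of cashflows N = 7
Cashflows (t years, CF_t, discount factor 1/(1+y/m)^(m*t), PV):
  t = 1.0000: CF_t = 3.600000, DF = 0.933707, PV = 3.361345
  t = 2.0000: CF_t = 3.600000, DF = 0.871808, PV = 3.138510
  t = 3.0000: CF_t = 3.600000, DF = 0.814013, PV = 2.930448
  t = 4.0000: CF_t = 3.600000, DF = 0.760050, PV = 2.736180
  t = 5.0000: CF_t = 3.600000, DF = 0.709664, PV = 2.554790
  t = 6.0000: CF_t = 3.600000, DF = 0.662618, PV = 2.385425
  t = 7.0000: CF_t = 103.600000, DF = 0.618691, PV = 64.096374
Price P = sum_t PV_t = 81.203071
First compute Macaulay numerator sum_t t * PV_t:
  t * PV_t at t = 1.0000: 3.361345
  t * PV_t at t = 2.0000: 6.277021
  t * PV_t at t = 3.0000: 8.791345
  t * PV_t at t = 4.0000: 10.944719
  t * PV_t at t = 5.0000: 12.773948
  t * PV_t at t = 6.0000: 14.312547
  t * PV_t at t = 7.0000: 448.674616
Macaulay duration D = 505.135540 / 81.203071 = 6.220646
Modified duration = D / (1 + y/m) = 6.220646 / (1 + 0.071000) = 5.808259


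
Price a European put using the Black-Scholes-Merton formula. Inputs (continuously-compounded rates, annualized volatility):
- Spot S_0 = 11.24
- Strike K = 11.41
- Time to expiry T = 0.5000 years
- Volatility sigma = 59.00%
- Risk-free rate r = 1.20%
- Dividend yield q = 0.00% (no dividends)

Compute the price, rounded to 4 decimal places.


d1 = (ln(S/K) + (r - q + 0.5*sigma^2) * T) / (sigma * sqrt(T)) = 0.18699662
d2 = d1 - sigma * sqrt(T) = -0.23019638
exp(-rT) = 0.99401796; exp(-qT) = 1.00000000
P = K * exp(-rT) * N(-d2) - S_0 * exp(-qT) * N(-d1)
N(-d1) = 0.42583164; N(-d2) = 0.59103041
P = 11.4100 * 0.99401796 * 0.59103041 - 11.2400 * 1.00000000 * 0.42583164 = 1.9170

Answer: Price = 1.9170


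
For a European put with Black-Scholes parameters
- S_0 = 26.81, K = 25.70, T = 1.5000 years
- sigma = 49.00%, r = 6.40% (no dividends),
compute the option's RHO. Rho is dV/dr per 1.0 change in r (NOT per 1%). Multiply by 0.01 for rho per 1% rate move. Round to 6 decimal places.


Answer: Rho = -18.482793

Derivation:
d1 = 0.5304877605; d2 = -0.0696372265
phi(d1) = 0.3465780736; exp(-qT) = 1.0000000000; exp(-rT) = 0.9084640161
N(-d2) = 0.5277587968
Rho = -K*T*exp(-rT)*N(-d2) = -25.7000 * 1.5000 * 0.9084640161 * 0.5277587968 = -18.482793


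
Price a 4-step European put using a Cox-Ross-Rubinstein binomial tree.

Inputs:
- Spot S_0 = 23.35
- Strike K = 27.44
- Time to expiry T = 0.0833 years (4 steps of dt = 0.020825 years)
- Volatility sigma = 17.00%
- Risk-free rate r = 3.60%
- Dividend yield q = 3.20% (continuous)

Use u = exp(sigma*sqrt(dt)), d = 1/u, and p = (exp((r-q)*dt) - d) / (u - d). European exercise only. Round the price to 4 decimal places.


Answer: Price = V(0,0) = 4.0700

Derivation:
dt = T/N = 0.020825
u = exp(sigma*sqrt(dt)) = 1.024836; d = 1/u = 0.975766
p = (exp((r-q)*dt) - d) / (u - d) = 0.495565
Discount per step: exp(-r*dt) = 0.999251
Stock lattice S(k, i) with i counting down-moves:
  k=0: S(0,0) = 23.3500
  k=1: S(1,0) = 23.9299; S(1,1) = 22.7841
  k=2: S(2,0) = 24.5242; S(2,1) = 23.3500; S(2,2) = 22.2320
  k=3: S(3,0) = 25.1333; S(3,1) = 23.9299; S(3,2) = 22.7841; S(3,3) = 21.6932
  k=4: S(4,0) = 25.7575; S(4,1) = 24.5242; S(4,2) = 23.3500; S(4,3) = 22.2320; S(4,4) = 21.1675
Terminal payoffs V(N, i) = max(K - S_T, 0):
  V(4,0) = 1.682473; V(4,1) = 2.915762; V(4,2) = 4.090000; V(4,3) = 5.208015; V(4,4) = 6.272498
Backward induction: V(k, i) = exp(-r*dt) * [p * V(k+1, i) + (1-p) * V(k+1, i+1)].
  V(3,0) = exp(-r*dt) * [p*1.682473 + (1-p)*2.915762] = 2.302860
  V(3,1) = exp(-r*dt) * [p*2.915762 + (1-p)*4.090000] = 3.505460
  V(3,2) = exp(-r*dt) * [p*4.090000 + (1-p)*5.208015] = 4.650478
  V(3,3) = exp(-r*dt) * [p*5.208015 + (1-p)*6.272498] = 5.740672
  V(2,0) = exp(-r*dt) * [p*2.302860 + (1-p)*3.505460] = 2.907313
  V(2,1) = exp(-r*dt) * [p*3.505460 + (1-p)*4.650478] = 4.079987
  V(2,2) = exp(-r*dt) * [p*4.650478 + (1-p)*5.740672] = 5.196513
  V(1,0) = exp(-r*dt) * [p*2.907313 + (1-p)*4.079987] = 3.496229
  V(1,1) = exp(-r*dt) * [p*4.079987 + (1-p)*5.196513] = 4.639723
  V(0,0) = exp(-r*dt) * [p*3.496229 + (1-p)*4.639723] = 4.069995


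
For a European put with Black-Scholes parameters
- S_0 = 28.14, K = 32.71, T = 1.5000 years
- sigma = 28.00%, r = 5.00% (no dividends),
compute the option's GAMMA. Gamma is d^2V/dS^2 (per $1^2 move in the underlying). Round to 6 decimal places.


Answer: Gamma = 0.041292

Derivation:
d1 = -0.0486654995; d2 = -0.3915940635
phi(d1) = 0.3984701463; exp(-qT) = 1.0000000000; exp(-rT) = 0.9277434863
Gamma = exp(-qT) * phi(d1) / (S * sigma * sqrt(T)) = 1.0000000000 * 0.3984701463 / (28.1400 * 0.2800 * 1.2247448714) = 0.041292


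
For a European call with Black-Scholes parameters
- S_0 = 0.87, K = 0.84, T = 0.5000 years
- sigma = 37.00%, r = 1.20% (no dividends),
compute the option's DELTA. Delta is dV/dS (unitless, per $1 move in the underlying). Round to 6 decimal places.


d1 = 0.2878739485; d2 = 0.0262444395
phi(d1) = 0.3827496196; exp(-qT) = 1.0000000000; exp(-rT) = 0.9940179641
N(d1) = 0.6132783854
Delta = exp(-qT) * N(d1) = 1.0000000000 * 0.6132783854 = 0.613278

Answer: Delta = 0.613278


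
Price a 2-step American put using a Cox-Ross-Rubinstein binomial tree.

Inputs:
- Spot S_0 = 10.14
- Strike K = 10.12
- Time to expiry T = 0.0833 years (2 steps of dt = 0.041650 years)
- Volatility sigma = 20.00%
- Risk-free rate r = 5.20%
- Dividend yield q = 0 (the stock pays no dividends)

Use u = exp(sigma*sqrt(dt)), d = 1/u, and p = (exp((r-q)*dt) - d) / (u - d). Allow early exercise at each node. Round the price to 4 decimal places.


Answer: Price = V(0,0) = 0.1861

Derivation:
dt = T/N = 0.041650
u = exp(sigma*sqrt(dt)) = 1.041661; d = 1/u = 0.960005
p = (exp((r-q)*dt) - d) / (u - d) = 0.516349
Discount per step: exp(-r*dt) = 0.997837
Stock lattice S(k, i) with i counting down-moves:
  k=0: S(0,0) = 10.1400
  k=1: S(1,0) = 10.5624; S(1,1) = 9.7345
  k=2: S(2,0) = 11.0025; S(2,1) = 10.1400; S(2,2) = 9.3451
Terminal payoffs V(N, i) = max(K - S_T, 0):
  V(2,0) = 0.000000; V(2,1) = 0.000000; V(2,2) = 0.774876
Backward induction: V(k, i) = exp(-r*dt) * [p * V(k+1, i) + (1-p) * V(k+1, i+1)]; then take max(V_cont, immediate exercise) for American.
  V(1,0) = exp(-r*dt) * [p*0.000000 + (1-p)*0.000000] = 0.000000; exercise = 0.000000; V(1,0) = max -> 0.000000
  V(1,1) = exp(-r*dt) * [p*0.000000 + (1-p)*0.774876] = 0.373959; exercise = 0.385548; V(1,1) = max -> 0.385548
  V(0,0) = exp(-r*dt) * [p*0.000000 + (1-p)*0.385548] = 0.186067; exercise = 0.000000; V(0,0) = max -> 0.186067


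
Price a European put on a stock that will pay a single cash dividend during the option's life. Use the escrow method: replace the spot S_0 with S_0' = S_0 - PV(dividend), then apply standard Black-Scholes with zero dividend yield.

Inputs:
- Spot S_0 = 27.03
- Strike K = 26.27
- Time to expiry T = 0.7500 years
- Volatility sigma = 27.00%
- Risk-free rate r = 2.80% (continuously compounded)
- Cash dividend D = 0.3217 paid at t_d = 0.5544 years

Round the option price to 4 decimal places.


PV(D) = D * exp(-r * t_d) = 0.3217 * 0.98459666 = 0.31674475
S_0' = S_0 - PV(D) = 27.0300 - 0.31674475 = 26.71325525
d1 = (ln(S_0'/K) + (r + sigma^2/2)*T) / (sigma*sqrt(T)) = 0.27828193
d2 = d1 - sigma*sqrt(T) = 0.04445507
exp(-rT) = 0.97921896
N(-d1) = 0.39039797; N(-d2) = 0.48227083
P = K * exp(-rT) * N(-d2) - S_0' * N(-d1) = 26.2700 * 0.97921896 * 0.48227083 - 26.71325525 * 0.39039797 = 1.9772

Answer: Price = 1.9772


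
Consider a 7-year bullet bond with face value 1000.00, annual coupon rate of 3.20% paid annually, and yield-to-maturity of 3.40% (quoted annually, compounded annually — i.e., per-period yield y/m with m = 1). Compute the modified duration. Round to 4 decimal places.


Coupon per period c = face * coupon_rate / m = 32.000000
Periods per year m = 1; per-period yield y/m = 0.034000
Number of cashflows N = 7
Cashflows (t years, CF_t, discount factor 1/(1+y/m)^(m*t), PV):
  t = 1.0000: CF_t = 32.000000, DF = 0.967118, PV = 30.947776
  t = 2.0000: CF_t = 32.000000, DF = 0.935317, PV = 29.930151
  t = 3.0000: CF_t = 32.000000, DF = 0.904562, PV = 28.945987
  t = 4.0000: CF_t = 32.000000, DF = 0.874818, PV = 27.994185
  t = 5.0000: CF_t = 32.000000, DF = 0.846052, PV = 27.073680
  t = 6.0000: CF_t = 32.000000, DF = 0.818233, PV = 26.183443
  t = 7.0000: CF_t = 1032.000000, DF = 0.791327, PV = 816.649924
Price P = sum_t PV_t = 987.725144
First compute Macaulay numerator sum_t t * PV_t:
  t * PV_t at t = 1.0000: 30.947776
  t * PV_t at t = 2.0000: 59.860301
  t * PV_t at t = 3.0000: 86.837961
  t * PV_t at t = 4.0000: 111.976739
  t * PV_t at t = 5.0000: 135.368398
  t * PV_t at t = 6.0000: 157.100655
  t * PV_t at t = 7.0000: 5716.549468
Macaulay duration D = 6298.641297 / 987.725144 = 6.376917
Modified duration = D / (1 + y/m) = 6.376917 / (1 + 0.034000) = 6.167231

Answer: Modified duration = 6.1672


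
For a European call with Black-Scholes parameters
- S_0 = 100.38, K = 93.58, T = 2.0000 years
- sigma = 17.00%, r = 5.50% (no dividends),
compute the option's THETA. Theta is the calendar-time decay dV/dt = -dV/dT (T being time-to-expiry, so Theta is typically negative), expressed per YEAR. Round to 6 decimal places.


d1 = 0.8695179733; d2 = 0.6291016677
phi(d1) = 0.2733590118; exp(-qT) = 1.0000000000; exp(-rT) = 0.8958341353
Theta = -S*exp(-qT)*phi(d1)*sigma/(2*sqrt(T)) - r*K*exp(-rT)*N(d2) + q*S*exp(-qT)*N(d1)
N(d1) = 0.8077180592; N(d2) = 0.7353587506; sqrt(T) = 1.4142135624
Term 1 = -100.3800 * 1.0000000000 * 0.2733590118 * 0.1700 / (2 * 1.4142135624) = -1.6492424895
Term 2 = -0.0550 * 93.5800 * 0.8958341353 * 0.7353587506 = -3.3905691186
Term 3 = 0 (no dividend yield, q = 0)
Theta = -1.6492424895 + (-3.3905691186) + (0.0000000000) = -5.039812

Answer: Theta = -5.039812


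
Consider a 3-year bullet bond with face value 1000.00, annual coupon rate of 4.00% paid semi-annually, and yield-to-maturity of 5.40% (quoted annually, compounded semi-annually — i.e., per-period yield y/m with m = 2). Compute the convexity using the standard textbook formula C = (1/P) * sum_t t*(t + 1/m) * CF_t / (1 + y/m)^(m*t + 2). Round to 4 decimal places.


Coupon per period c = face * coupon_rate / m = 20.000000
Periods per year m = 2; per-period yield y/m = 0.027000
Number of cashflows N = 6
Cashflows (t years, CF_t, discount factor 1/(1+y/m)^(m*t), PV):
  t = 0.5000: CF_t = 20.000000, DF = 0.973710, PV = 19.474197
  t = 1.0000: CF_t = 20.000000, DF = 0.948111, PV = 18.962217
  t = 1.5000: CF_t = 20.000000, DF = 0.923185, PV = 18.463697
  t = 2.0000: CF_t = 20.000000, DF = 0.898914, PV = 17.978283
  t = 2.5000: CF_t = 20.000000, DF = 0.875282, PV = 17.505631
  t = 3.0000: CF_t = 1020.000000, DF = 0.852270, PV = 869.315674
Price P = sum_t PV_t = 961.699699
Convexity numerator sum_t t*(t + 1/m) * CF_t / (1+y/m)^(m*t + 2):
  t = 0.5000: term = 9.231849
  t = 1.0000: term = 26.967425
  t = 1.5000: term = 52.516894
  t = 2.0000: term = 85.227027
  t = 2.5000: term = 124.479591
  t = 3.0000: term = 8654.179963
Convexity = (1/P) * sum = 8952.602748 / 961.699699 = 9.309146

Answer: Convexity = 9.3091


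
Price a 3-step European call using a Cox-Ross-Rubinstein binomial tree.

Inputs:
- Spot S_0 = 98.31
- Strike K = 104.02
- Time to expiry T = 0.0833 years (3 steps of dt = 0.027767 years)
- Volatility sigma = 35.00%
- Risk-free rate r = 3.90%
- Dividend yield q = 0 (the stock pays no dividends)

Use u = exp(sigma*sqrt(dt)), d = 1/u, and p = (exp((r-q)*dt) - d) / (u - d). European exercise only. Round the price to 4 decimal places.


Answer: Price = V(0,0) = 1.6511

Derivation:
dt = T/N = 0.027767
u = exp(sigma*sqrt(dt)) = 1.060056; d = 1/u = 0.943346
p = (exp((r-q)*dt) - d) / (u - d) = 0.494707
Discount per step: exp(-r*dt) = 0.998918
Stock lattice S(k, i) with i counting down-moves:
  k=0: S(0,0) = 98.3100
  k=1: S(1,0) = 104.2141; S(1,1) = 92.7404
  k=2: S(2,0) = 110.4728; S(2,1) = 98.3100; S(2,2) = 87.4863
  k=3: S(3,0) = 117.1073; S(3,1) = 104.2141; S(3,2) = 92.7404; S(3,3) = 82.5299
Terminal payoffs V(N, i) = max(S_T - K, 0):
  V(3,0) = 13.087316; V(3,1) = 0.194098; V(3,2) = 0.000000; V(3,3) = 0.000000
Backward induction: V(k, i) = exp(-r*dt) * [p * V(k+1, i) + (1-p) * V(k+1, i+1)].
  V(2,0) = exp(-r*dt) * [p*13.087316 + (1-p)*0.194098] = 6.565354
  V(2,1) = exp(-r*dt) * [p*0.194098 + (1-p)*0.000000] = 0.095918
  V(2,2) = exp(-r*dt) * [p*0.000000 + (1-p)*0.000000] = 0.000000
  V(1,0) = exp(-r*dt) * [p*6.565354 + (1-p)*0.095918] = 3.292828
  V(1,1) = exp(-r*dt) * [p*0.095918 + (1-p)*0.000000] = 0.047400
  V(0,0) = exp(-r*dt) * [p*3.292828 + (1-p)*0.047400] = 1.651148


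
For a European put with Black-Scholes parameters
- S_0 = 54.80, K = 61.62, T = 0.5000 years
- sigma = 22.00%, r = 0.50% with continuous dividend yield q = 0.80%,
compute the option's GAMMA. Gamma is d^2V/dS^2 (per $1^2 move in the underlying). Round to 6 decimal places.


Answer: Gamma = 0.036841

Derivation:
d1 = -0.6858697882; d2 = -0.8414332801
phi(d1) = 0.3153263274; exp(-qT) = 0.9960079893; exp(-rT) = 0.9975031224
Gamma = exp(-qT) * phi(d1) / (S * sigma * sqrt(T)) = 0.9960079893 * 0.3153263274 / (54.8000 * 0.2200 * 0.7071067812) = 0.036841


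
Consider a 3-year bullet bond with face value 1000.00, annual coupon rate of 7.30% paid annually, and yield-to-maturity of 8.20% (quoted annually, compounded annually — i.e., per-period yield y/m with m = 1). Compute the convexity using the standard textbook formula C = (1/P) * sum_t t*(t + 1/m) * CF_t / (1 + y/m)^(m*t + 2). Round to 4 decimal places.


Answer: Convexity = 9.3330

Derivation:
Coupon per period c = face * coupon_rate / m = 73.000000
Periods per year m = 1; per-period yield y/m = 0.082000
Number of cashflows N = 3
Cashflows (t years, CF_t, discount factor 1/(1+y/m)^(m*t), PV):
  t = 1.0000: CF_t = 73.000000, DF = 0.924214, PV = 67.467652
  t = 2.0000: CF_t = 73.000000, DF = 0.854172, PV = 62.354577
  t = 3.0000: CF_t = 1073.000000, DF = 0.789438, PV = 847.067345
Price P = sum_t PV_t = 976.889575
Convexity numerator sum_t t*(t + 1/m) * CF_t / (1+y/m)^(m*t + 2):
  t = 1.0000: term = 115.257998
  t = 2.0000: term = 319.569312
  t = 3.0000: term = 8682.497445
Convexity = (1/P) * sum = 9117.324755 / 976.889575 = 9.333015


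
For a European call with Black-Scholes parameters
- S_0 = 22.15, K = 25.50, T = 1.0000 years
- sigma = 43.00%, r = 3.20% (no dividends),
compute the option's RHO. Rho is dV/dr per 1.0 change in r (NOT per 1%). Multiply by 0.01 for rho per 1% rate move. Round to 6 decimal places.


Answer: Rho = 7.899307

Derivation:
d1 = -0.0381185016; d2 = -0.4681185016
phi(d1) = 0.3986525501; exp(-qT) = 1.0000000000; exp(-rT) = 0.9685065821
N(d2) = 0.3198499245
Rho = K*T*exp(-rT)*N(d2) = 25.5000 * 1.0000 * 0.9685065821 * 0.3198499245 = 7.899307


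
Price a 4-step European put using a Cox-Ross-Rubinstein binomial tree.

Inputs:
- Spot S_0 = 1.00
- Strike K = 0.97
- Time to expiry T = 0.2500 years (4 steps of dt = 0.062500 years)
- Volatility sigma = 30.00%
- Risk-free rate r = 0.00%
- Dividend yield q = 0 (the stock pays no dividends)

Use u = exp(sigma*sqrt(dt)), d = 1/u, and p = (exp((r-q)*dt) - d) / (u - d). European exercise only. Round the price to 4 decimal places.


dt = T/N = 0.062500
u = exp(sigma*sqrt(dt)) = 1.077884; d = 1/u = 0.927743
p = (exp((r-q)*dt) - d) / (u - d) = 0.481259
Discount per step: exp(-r*dt) = 1.000000
Stock lattice S(k, i) with i counting down-moves:
  k=0: S(0,0) = 1.0000
  k=1: S(1,0) = 1.0779; S(1,1) = 0.9277
  k=2: S(2,0) = 1.1618; S(2,1) = 1.0000; S(2,2) = 0.8607
  k=3: S(3,0) = 1.2523; S(3,1) = 1.0779; S(3,2) = 0.9277; S(3,3) = 0.7985
  k=4: S(4,0) = 1.3499; S(4,1) = 1.1618; S(4,2) = 1.0000; S(4,3) = 0.8607; S(4,4) = 0.7408
Terminal payoffs V(N, i) = max(K - S_T, 0):
  V(4,0) = 0.000000; V(4,1) = 0.000000; V(4,2) = 0.000000; V(4,3) = 0.109292; V(4,4) = 0.229182
Backward induction: V(k, i) = exp(-r*dt) * [p * V(k+1, i) + (1-p) * V(k+1, i+1)].
  V(3,0) = exp(-r*dt) * [p*0.000000 + (1-p)*0.000000] = 0.000000
  V(3,1) = exp(-r*dt) * [p*0.000000 + (1-p)*0.000000] = 0.000000
  V(3,2) = exp(-r*dt) * [p*0.000000 + (1-p)*0.109292] = 0.056694
  V(3,3) = exp(-r*dt) * [p*0.109292 + (1-p)*0.229182] = 0.171484
  V(2,0) = exp(-r*dt) * [p*0.000000 + (1-p)*0.000000] = 0.000000
  V(2,1) = exp(-r*dt) * [p*0.000000 + (1-p)*0.056694] = 0.029410
  V(2,2) = exp(-r*dt) * [p*0.056694 + (1-p)*0.171484] = 0.116240
  V(1,0) = exp(-r*dt) * [p*0.000000 + (1-p)*0.029410] = 0.015256
  V(1,1) = exp(-r*dt) * [p*0.029410 + (1-p)*0.116240] = 0.074452
  V(0,0) = exp(-r*dt) * [p*0.015256 + (1-p)*0.074452] = 0.045964

Answer: Price = V(0,0) = 0.0460


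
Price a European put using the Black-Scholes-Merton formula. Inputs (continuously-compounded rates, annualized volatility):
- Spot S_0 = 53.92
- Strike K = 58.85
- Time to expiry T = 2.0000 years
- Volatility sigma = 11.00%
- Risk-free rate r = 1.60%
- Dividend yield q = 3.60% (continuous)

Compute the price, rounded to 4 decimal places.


d1 = (ln(S/K) + (r - q + 0.5*sigma^2) * T) / (sigma * sqrt(T)) = -0.74175737
d2 = d1 - sigma * sqrt(T) = -0.89732087
exp(-rT) = 0.96850658; exp(-qT) = 0.93053090
P = K * exp(-rT) * N(-d2) - S_0 * exp(-qT) * N(-d1)
N(-d1) = 0.77088282; N(-d2) = 0.81522614
P = 58.8500 * 0.96850658 * 0.81522614 - 53.9200 * 0.93053090 * 0.77088282 = 7.7867

Answer: Price = 7.7867


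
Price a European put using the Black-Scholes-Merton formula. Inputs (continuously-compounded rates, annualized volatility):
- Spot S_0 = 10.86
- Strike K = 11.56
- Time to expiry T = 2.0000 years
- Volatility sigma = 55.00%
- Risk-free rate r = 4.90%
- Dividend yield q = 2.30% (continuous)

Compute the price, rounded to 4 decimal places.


d1 = (ln(S/K) + (r - q + 0.5*sigma^2) * T) / (sigma * sqrt(T)) = 0.37545500
d2 = d1 - sigma * sqrt(T) = -0.40236246
exp(-rT) = 0.90664890; exp(-qT) = 0.95504196
P = K * exp(-rT) * N(-d2) - S_0 * exp(-qT) * N(-d1)
N(-d1) = 0.35366106; N(-d2) = 0.65629135
P = 11.5600 * 0.90664890 * 0.65629135 - 10.8600 * 0.95504196 * 0.35366106 = 3.2104

Answer: Price = 3.2104


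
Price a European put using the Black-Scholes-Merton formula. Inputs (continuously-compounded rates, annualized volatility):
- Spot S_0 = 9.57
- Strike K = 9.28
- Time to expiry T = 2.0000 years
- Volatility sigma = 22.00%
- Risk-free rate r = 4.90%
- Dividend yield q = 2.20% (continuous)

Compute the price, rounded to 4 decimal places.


Answer: Price = 0.7537

Derivation:
d1 = (ln(S/K) + (r - q + 0.5*sigma^2) * T) / (sigma * sqrt(T)) = 0.42802992
d2 = d1 - sigma * sqrt(T) = 0.11690294
exp(-rT) = 0.90664890; exp(-qT) = 0.95695396
P = K * exp(-rT) * N(-d2) - S_0 * exp(-qT) * N(-d1)
N(-d1) = 0.33431467; N(-d2) = 0.45346848
P = 9.2800 * 0.90664890 * 0.45346848 - 9.5700 * 0.95695396 * 0.33431467 = 0.7537


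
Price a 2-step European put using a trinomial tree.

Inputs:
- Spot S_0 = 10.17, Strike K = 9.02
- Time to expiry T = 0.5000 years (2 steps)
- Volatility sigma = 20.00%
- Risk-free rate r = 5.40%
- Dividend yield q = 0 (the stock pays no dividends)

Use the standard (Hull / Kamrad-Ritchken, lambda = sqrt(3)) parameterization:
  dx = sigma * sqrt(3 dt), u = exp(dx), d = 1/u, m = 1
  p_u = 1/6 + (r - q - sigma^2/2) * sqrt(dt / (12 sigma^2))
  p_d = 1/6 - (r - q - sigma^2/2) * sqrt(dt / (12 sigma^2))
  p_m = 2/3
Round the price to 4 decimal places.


dt = T/N = 0.250000; dx = sigma*sqrt(3*dt) = 0.173205
u = exp(dx) = 1.189110; d = 1/u = 0.840965
p_u = 0.191204, p_m = 0.666667, p_d = 0.142129
Discount per step: exp(-r*dt) = 0.986591
Stock lattice S(k, j) with j the centered position index:
  k=0: S(0,+0) = 10.1700
  k=1: S(1,-1) = 8.5526; S(1,+0) = 10.1700; S(1,+1) = 12.0932
  k=2: S(2,-2) = 7.1925; S(2,-1) = 8.5526; S(2,+0) = 10.1700; S(2,+1) = 12.0932; S(2,+2) = 14.3802
Terminal payoffs V(N, j) = max(K - S_T, 0):
  V(2,-2) = 1.827549; V(2,-1) = 0.467385; V(2,+0) = 0.000000; V(2,+1) = 0.000000; V(2,+2) = 0.000000
Backward induction: V(k, j) = exp(-r*dt) * [p_u * V(k+1, j+1) + p_m * V(k+1, j) + p_d * V(k+1, j-1)]
  V(1,-1) = exp(-r*dt) * [p_u*0.000000 + p_m*0.467385 + p_d*1.827549] = 0.563677
  V(1,+0) = exp(-r*dt) * [p_u*0.000000 + p_m*0.000000 + p_d*0.467385] = 0.065538
  V(1,+1) = exp(-r*dt) * [p_u*0.000000 + p_m*0.000000 + p_d*0.000000] = 0.000000
  V(0,+0) = exp(-r*dt) * [p_u*0.000000 + p_m*0.065538 + p_d*0.563677] = 0.122147

Answer: Price = V(0,0) = 0.1221


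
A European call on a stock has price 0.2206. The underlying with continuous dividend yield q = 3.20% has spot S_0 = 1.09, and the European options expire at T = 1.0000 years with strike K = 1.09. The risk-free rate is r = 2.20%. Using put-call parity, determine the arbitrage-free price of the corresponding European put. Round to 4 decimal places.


Put-call parity: C - P = S_0 * exp(-qT) - K * exp(-rT).
S_0 * exp(-qT) = 1.0900 * 0.96850658 = 1.05567217
K * exp(-rT) = 1.0900 * 0.97824024 = 1.06628186
P = C - S*exp(-qT) + K*exp(-rT)
P = 0.2206 - 1.05567217 + 1.06628186 = 0.2312

Answer: Put price = 0.2312


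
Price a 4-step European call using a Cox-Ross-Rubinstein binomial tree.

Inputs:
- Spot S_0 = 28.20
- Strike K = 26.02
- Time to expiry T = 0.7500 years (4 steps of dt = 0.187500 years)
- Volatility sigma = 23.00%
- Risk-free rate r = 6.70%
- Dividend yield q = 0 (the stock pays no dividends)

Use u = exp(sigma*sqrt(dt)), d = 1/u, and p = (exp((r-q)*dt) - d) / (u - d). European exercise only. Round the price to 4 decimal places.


Answer: Price = V(0,0) = 4.3475

Derivation:
dt = T/N = 0.187500
u = exp(sigma*sqrt(dt)) = 1.104721; d = 1/u = 0.905206
p = (exp((r-q)*dt) - d) / (u - d) = 0.538485
Discount per step: exp(-r*dt) = 0.987516
Stock lattice S(k, i) with i counting down-moves:
  k=0: S(0,0) = 28.2000
  k=1: S(1,0) = 31.1531; S(1,1) = 25.5268
  k=2: S(2,0) = 34.4155; S(2,1) = 28.2000; S(2,2) = 23.1070
  k=3: S(3,0) = 38.0196; S(3,1) = 31.1531; S(3,2) = 25.5268; S(3,3) = 20.9166
  k=4: S(4,0) = 42.0010; S(4,1) = 34.4155; S(4,2) = 28.2000; S(4,3) = 23.1070; S(4,4) = 18.9338
Terminal payoffs V(N, i) = max(S_T - K, 0):
  V(4,0) = 15.981010; V(4,1) = 8.395527; V(4,2) = 2.180000; V(4,3) = 0.000000; V(4,4) = 0.000000
Backward induction: V(k, i) = exp(-r*dt) * [p * V(k+1, i) + (1-p) * V(k+1, i+1)].
  V(3,0) = exp(-r*dt) * [p*15.981010 + (1-p)*8.395527] = 12.324391
  V(3,1) = exp(-r*dt) * [p*8.395527 + (1-p)*2.180000] = 5.457967
  V(3,2) = exp(-r*dt) * [p*2.180000 + (1-p)*0.000000] = 1.159242
  V(3,3) = exp(-r*dt) * [p*0.000000 + (1-p)*0.000000] = 0.000000
  V(2,0) = exp(-r*dt) * [p*12.324391 + (1-p)*5.457967] = 9.041135
  V(2,1) = exp(-r*dt) * [p*5.457967 + (1-p)*1.159242] = 3.430669
  V(2,2) = exp(-r*dt) * [p*1.159242 + (1-p)*0.000000] = 0.616441
  V(1,0) = exp(-r*dt) * [p*9.041135 + (1-p)*3.430669] = 6.371275
  V(1,1) = exp(-r*dt) * [p*3.430669 + (1-p)*0.616441] = 2.105246
  V(0,0) = exp(-r*dt) * [p*6.371275 + (1-p)*2.105246] = 4.347477


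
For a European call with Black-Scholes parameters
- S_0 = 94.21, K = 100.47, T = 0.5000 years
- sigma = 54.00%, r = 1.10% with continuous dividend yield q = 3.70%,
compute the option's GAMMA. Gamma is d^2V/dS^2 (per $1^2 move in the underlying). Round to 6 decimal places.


d1 = -0.0116092331; d2 = -0.3934468949
phi(d1) = 0.3989153977; exp(-qT) = 0.9816700746; exp(-rT) = 0.9945150973
Gamma = exp(-qT) * phi(d1) / (S * sigma * sqrt(T)) = 0.9816700746 * 0.3989153977 / (94.2100 * 0.5400 * 0.7071067812) = 0.010886

Answer: Gamma = 0.010886


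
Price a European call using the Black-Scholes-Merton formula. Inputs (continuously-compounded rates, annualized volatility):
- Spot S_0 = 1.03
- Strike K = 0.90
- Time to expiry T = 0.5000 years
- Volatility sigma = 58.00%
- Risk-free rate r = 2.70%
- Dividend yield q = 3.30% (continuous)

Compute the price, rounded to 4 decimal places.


d1 = (ln(S/K) + (r - q + 0.5*sigma^2) * T) / (sigma * sqrt(T)) = 0.52671974
d2 = d1 - sigma * sqrt(T) = 0.11659781
exp(-rT) = 0.98659072; exp(-qT) = 0.98363538
C = S_0 * exp(-qT) * N(d1) - K * exp(-rT) * N(d2)
N(d1) = 0.70080589; N(d2) = 0.54641061
C = 1.0300 * 0.98363538 * 0.70080589 - 0.9000 * 0.98659072 * 0.54641061 = 0.2248

Answer: Price = 0.2248


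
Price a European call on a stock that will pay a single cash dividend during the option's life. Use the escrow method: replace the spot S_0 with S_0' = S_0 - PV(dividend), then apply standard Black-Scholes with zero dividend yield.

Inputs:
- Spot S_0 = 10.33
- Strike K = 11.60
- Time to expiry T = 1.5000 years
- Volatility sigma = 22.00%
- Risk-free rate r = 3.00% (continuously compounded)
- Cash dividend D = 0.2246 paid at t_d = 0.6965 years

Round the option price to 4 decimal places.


PV(D) = D * exp(-r * t_d) = 0.2246 * 0.97932179 = 0.21995567
S_0' = S_0 - PV(D) = 10.3300 - 0.21995567 = 10.11004433
d1 = (ln(S_0'/K) + (r + sigma^2/2)*T) / (sigma*sqrt(T)) = -0.20848751
d2 = d1 - sigma*sqrt(T) = -0.47793138
exp(-rT) = 0.95599748
N(d1) = 0.41742417; N(d2) = 0.31634952
C = S_0' * N(d1) - K * exp(-rT) * N(d2) = 10.11004433 * 0.41742417 - 11.6000 * 0.95599748 * 0.31634952 = 0.7120

Answer: Price = 0.7120


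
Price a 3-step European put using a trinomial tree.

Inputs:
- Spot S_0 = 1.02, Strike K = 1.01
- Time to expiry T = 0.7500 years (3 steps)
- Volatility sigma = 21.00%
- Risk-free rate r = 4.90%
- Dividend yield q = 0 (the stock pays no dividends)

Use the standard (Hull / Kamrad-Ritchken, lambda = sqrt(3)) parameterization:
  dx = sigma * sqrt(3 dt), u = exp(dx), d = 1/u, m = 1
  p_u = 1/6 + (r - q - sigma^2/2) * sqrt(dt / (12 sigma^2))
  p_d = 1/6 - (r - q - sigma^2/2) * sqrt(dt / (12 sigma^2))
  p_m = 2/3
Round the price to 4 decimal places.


Answer: Price = V(0,0) = 0.0463

Derivation:
dt = T/N = 0.250000; dx = sigma*sqrt(3*dt) = 0.181865
u = exp(dx) = 1.199453; d = 1/u = 0.833714
p_u = 0.185190, p_m = 0.666667, p_d = 0.148143
Discount per step: exp(-r*dt) = 0.987825
Stock lattice S(k, j) with j the centered position index:
  k=0: S(0,+0) = 1.0200
  k=1: S(1,-1) = 0.8504; S(1,+0) = 1.0200; S(1,+1) = 1.2234
  k=2: S(2,-2) = 0.7090; S(2,-1) = 0.8504; S(2,+0) = 1.0200; S(2,+1) = 1.2234; S(2,+2) = 1.4675
  k=3: S(3,-3) = 0.5911; S(3,-2) = 0.7090; S(3,-1) = 0.8504; S(3,+0) = 1.0200; S(3,+1) = 1.2234; S(3,+2) = 1.4675; S(3,+3) = 1.7601
Terminal payoffs V(N, j) = max(K - S_T, 0):
  V(3,-3) = 0.418914; V(3,-2) = 0.301020; V(3,-1) = 0.159612; V(3,+0) = 0.000000; V(3,+1) = 0.000000; V(3,+2) = 0.000000; V(3,+3) = 0.000000
Backward induction: V(k, j) = exp(-r*dt) * [p_u * V(k+1, j+1) + p_m * V(k+1, j) + p_d * V(k+1, j-1)]
  V(2,-2) = exp(-r*dt) * [p_u*0.159612 + p_m*0.301020 + p_d*0.418914] = 0.288739
  V(2,-1) = exp(-r*dt) * [p_u*0.000000 + p_m*0.159612 + p_d*0.301020] = 0.149164
  V(2,+0) = exp(-r*dt) * [p_u*0.000000 + p_m*0.000000 + p_d*0.159612] = 0.023358
  V(2,+1) = exp(-r*dt) * [p_u*0.000000 + p_m*0.000000 + p_d*0.000000] = 0.000000
  V(2,+2) = exp(-r*dt) * [p_u*0.000000 + p_m*0.000000 + p_d*0.000000] = 0.000000
  V(1,-1) = exp(-r*dt) * [p_u*0.023358 + p_m*0.149164 + p_d*0.288739] = 0.144759
  V(1,+0) = exp(-r*dt) * [p_u*0.000000 + p_m*0.023358 + p_d*0.149164] = 0.037211
  V(1,+1) = exp(-r*dt) * [p_u*0.000000 + p_m*0.000000 + p_d*0.023358] = 0.003418
  V(0,+0) = exp(-r*dt) * [p_u*0.003418 + p_m*0.037211 + p_d*0.144759] = 0.046314


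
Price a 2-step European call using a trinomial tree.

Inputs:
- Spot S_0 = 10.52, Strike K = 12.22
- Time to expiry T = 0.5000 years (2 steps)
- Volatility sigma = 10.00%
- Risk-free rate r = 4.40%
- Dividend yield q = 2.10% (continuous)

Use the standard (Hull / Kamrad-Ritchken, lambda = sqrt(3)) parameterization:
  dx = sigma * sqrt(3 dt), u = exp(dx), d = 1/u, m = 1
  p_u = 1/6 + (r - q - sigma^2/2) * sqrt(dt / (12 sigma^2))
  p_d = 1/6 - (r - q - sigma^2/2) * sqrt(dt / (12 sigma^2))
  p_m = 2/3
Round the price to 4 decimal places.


dt = T/N = 0.250000; dx = sigma*sqrt(3*dt) = 0.086603
u = exp(dx) = 1.090463; d = 1/u = 0.917042
p_u = 0.192647, p_m = 0.666667, p_d = 0.140686
Discount per step: exp(-r*dt) = 0.989060
Stock lattice S(k, j) with j the centered position index:
  k=0: S(0,+0) = 10.5200
  k=1: S(1,-1) = 9.6473; S(1,+0) = 10.5200; S(1,+1) = 11.4717
  k=2: S(2,-2) = 8.8470; S(2,-1) = 9.6473; S(2,+0) = 10.5200; S(2,+1) = 11.4717; S(2,+2) = 12.5094
Terminal payoffs V(N, j) = max(S_T - K, 0):
  V(2,-2) = 0.000000; V(2,-1) = 0.000000; V(2,+0) = 0.000000; V(2,+1) = 0.000000; V(2,+2) = 0.289437
Backward induction: V(k, j) = exp(-r*dt) * [p_u * V(k+1, j+1) + p_m * V(k+1, j) + p_d * V(k+1, j-1)]
  V(1,-1) = exp(-r*dt) * [p_u*0.000000 + p_m*0.000000 + p_d*0.000000] = 0.000000
  V(1,+0) = exp(-r*dt) * [p_u*0.000000 + p_m*0.000000 + p_d*0.000000] = 0.000000
  V(1,+1) = exp(-r*dt) * [p_u*0.289437 + p_m*0.000000 + p_d*0.000000] = 0.055149
  V(0,+0) = exp(-r*dt) * [p_u*0.055149 + p_m*0.000000 + p_d*0.000000] = 0.010508

Answer: Price = V(0,0) = 0.0105


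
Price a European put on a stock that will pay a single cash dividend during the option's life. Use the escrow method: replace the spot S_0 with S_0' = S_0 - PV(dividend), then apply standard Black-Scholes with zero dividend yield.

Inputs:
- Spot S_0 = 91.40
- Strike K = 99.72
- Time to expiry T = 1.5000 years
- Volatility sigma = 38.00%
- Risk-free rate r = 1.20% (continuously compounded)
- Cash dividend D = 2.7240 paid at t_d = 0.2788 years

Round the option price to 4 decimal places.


PV(D) = D * exp(-r * t_d) = 2.7240 * 0.99665999 = 2.71490181
S_0' = S_0 - PV(D) = 91.4000 - 2.71490181 = 88.68509819
d1 = (ln(S_0'/K) + (r + sigma^2/2)*T) / (sigma*sqrt(T)) = 0.01939311
d2 = d1 - sigma*sqrt(T) = -0.44600994
exp(-rT) = 0.98216103
N(-d1) = 0.49226375; N(-d2) = 0.67220497
P = K * exp(-rT) * N(-d2) - S_0' * N(-d1) = 99.7200 * 0.98216103 * 0.67220497 - 88.68509819 * 0.49226375 = 22.1800

Answer: Price = 22.1800


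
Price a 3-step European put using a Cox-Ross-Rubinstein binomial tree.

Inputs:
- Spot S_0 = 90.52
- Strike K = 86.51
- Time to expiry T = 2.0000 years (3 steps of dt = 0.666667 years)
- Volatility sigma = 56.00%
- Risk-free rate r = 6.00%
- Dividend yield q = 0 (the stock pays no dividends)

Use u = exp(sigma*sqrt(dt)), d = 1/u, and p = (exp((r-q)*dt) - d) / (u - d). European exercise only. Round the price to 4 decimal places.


Answer: Price = V(0,0) = 21.2444

Derivation:
dt = T/N = 0.666667
u = exp(sigma*sqrt(dt)) = 1.579705; d = 1/u = 0.633030
p = (exp((r-q)*dt) - d) / (u - d) = 0.430751
Discount per step: exp(-r*dt) = 0.960789
Stock lattice S(k, i) with i counting down-moves:
  k=0: S(0,0) = 90.5200
  k=1: S(1,0) = 142.9949; S(1,1) = 57.3018
  k=2: S(2,0) = 225.8897; S(2,1) = 90.5200; S(2,2) = 36.2738
  k=3: S(3,0) = 356.8391; S(3,1) = 142.9949; S(3,2) = 57.3018; S(3,3) = 22.9624
Terminal payoffs V(N, i) = max(K - S_T, 0):
  V(3,0) = 0.000000; V(3,1) = 0.000000; V(3,2) = 29.208160; V(3,3) = 63.547635
Backward induction: V(k, i) = exp(-r*dt) * [p * V(k+1, i) + (1-p) * V(k+1, i+1)].
  V(2,0) = exp(-r*dt) * [p*0.000000 + (1-p)*0.000000] = 0.000000
  V(2,1) = exp(-r*dt) * [p*0.000000 + (1-p)*29.208160] = 15.974778
  V(2,2) = exp(-r*dt) * [p*29.208160 + (1-p)*63.547635] = 46.844133
  V(1,0) = exp(-r*dt) * [p*0.000000 + (1-p)*15.974778] = 8.737063
  V(1,1) = exp(-r*dt) * [p*15.974778 + (1-p)*46.844133] = 32.231732
  V(0,0) = exp(-r*dt) * [p*8.737063 + (1-p)*32.231732] = 21.244384


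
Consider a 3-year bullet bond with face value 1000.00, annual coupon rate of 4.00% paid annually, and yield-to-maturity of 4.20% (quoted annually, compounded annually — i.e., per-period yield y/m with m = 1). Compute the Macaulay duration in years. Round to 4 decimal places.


Coupon per period c = face * coupon_rate / m = 40.000000
Periods per year m = 1; per-period yield y/m = 0.042000
Number of cashflows N = 3
Cashflows (t years, CF_t, discount factor 1/(1+y/m)^(m*t), PV):
  t = 1.0000: CF_t = 40.000000, DF = 0.959693, PV = 38.387716
  t = 2.0000: CF_t = 40.000000, DF = 0.921010, PV = 36.840418
  t = 3.0000: CF_t = 1040.000000, DF = 0.883887, PV = 919.242685
Price P = sum_t PV_t = 994.470819
Macaulay numerator sum_t t * PV_t:
  t * PV_t at t = 1.0000: 38.387716
  t * PV_t at t = 2.0000: 73.680837
  t * PV_t at t = 3.0000: 2757.728054
Macaulay duration D = (sum_t t * PV_t) / P = 2869.796606 / 994.470819 = 2.885752

Answer: Macaulay duration = 2.8858 years


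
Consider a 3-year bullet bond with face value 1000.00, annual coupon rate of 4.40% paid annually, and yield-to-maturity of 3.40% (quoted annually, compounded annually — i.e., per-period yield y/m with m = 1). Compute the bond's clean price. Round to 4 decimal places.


Coupon per period c = face * coupon_rate / m = 44.000000
Periods per year m = 1; per-period yield y/m = 0.034000
Number of cashflows N = 3
Cashflows (t years, CF_t, discount factor 1/(1+y/m)^(m*t), PV):
  t = 1.0000: CF_t = 44.000000, DF = 0.967118, PV = 42.553191
  t = 2.0000: CF_t = 44.000000, DF = 0.935317, PV = 41.153957
  t = 3.0000: CF_t = 1044.000000, DF = 0.904562, PV = 944.362824
Price P = sum_t PV_t = 1028.069973

Answer: Price = 1028.0700


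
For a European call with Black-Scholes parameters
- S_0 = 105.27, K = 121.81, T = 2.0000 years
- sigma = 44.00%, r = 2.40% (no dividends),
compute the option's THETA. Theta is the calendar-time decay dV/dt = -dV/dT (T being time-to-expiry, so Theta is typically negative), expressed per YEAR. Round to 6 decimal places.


Answer: Theta = -7.347237

Derivation:
d1 = 0.1537411243; d2 = -0.4685128432
phi(d1) = 0.3942552646; exp(-qT) = 1.0000000000; exp(-rT) = 0.9531337871
Theta = -S*exp(-qT)*phi(d1)*sigma/(2*sqrt(T)) - r*K*exp(-rT)*N(d2) + q*S*exp(-qT)*N(d1)
N(d1) = 0.5610930711; N(d2) = 0.3197089444; sqrt(T) = 1.4142135624
Term 1 = -105.2700 * 1.0000000000 * 0.3942552646 * 0.4400 / (2 * 1.4142135624) = -6.4563907586
Term 2 = -0.0240 * 121.8100 * 0.9531337871 * 0.3197089444 = -0.8908464144
Term 3 = 0 (no dividend yield, q = 0)
Theta = -6.4563907586 + (-0.8908464144) + (0.0000000000) = -7.347237


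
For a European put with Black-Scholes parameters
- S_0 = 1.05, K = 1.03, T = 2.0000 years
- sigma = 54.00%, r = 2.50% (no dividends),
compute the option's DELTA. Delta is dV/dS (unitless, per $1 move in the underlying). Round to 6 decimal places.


d1 = 0.4724931535; d2 = -0.2911821702
phi(d1) = 0.3568058712; exp(-qT) = 1.0000000000; exp(-rT) = 0.9512294245
N(-d1) = 0.3182874137
Delta = -exp(-qT) * N(-d1) = -1.0000000000 * 0.3182874137 = -0.318287

Answer: Delta = -0.318287


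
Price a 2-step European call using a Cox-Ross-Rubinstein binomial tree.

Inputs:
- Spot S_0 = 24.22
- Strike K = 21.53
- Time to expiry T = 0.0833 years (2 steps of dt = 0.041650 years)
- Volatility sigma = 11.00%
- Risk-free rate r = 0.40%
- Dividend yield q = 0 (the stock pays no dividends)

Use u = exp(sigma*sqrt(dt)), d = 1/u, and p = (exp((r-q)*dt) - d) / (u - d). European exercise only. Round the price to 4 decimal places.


dt = T/N = 0.041650
u = exp(sigma*sqrt(dt)) = 1.022703; d = 1/u = 0.977801
p = (exp((r-q)*dt) - d) / (u - d) = 0.498099
Discount per step: exp(-r*dt) = 0.999833
Stock lattice S(k, i) with i counting down-moves:
  k=0: S(0,0) = 24.2200
  k=1: S(1,0) = 24.7699; S(1,1) = 23.6823
  k=2: S(2,0) = 25.3322; S(2,1) = 24.2200; S(2,2) = 23.1566
Terminal payoffs V(N, i) = max(S_T - K, 0):
  V(2,0) = 3.802219; V(2,1) = 2.690000; V(2,2) = 1.626613
Backward induction: V(k, i) = exp(-r*dt) * [p * V(k+1, i) + (1-p) * V(k+1, i+1)].
  V(1,0) = exp(-r*dt) * [p*3.802219 + (1-p)*2.690000] = 3.243454
  V(1,1) = exp(-r*dt) * [p*2.690000 + (1-p)*1.626613] = 2.155925
  V(0,0) = exp(-r*dt) * [p*3.243454 + (1-p)*2.155925] = 2.697173

Answer: Price = V(0,0) = 2.6972


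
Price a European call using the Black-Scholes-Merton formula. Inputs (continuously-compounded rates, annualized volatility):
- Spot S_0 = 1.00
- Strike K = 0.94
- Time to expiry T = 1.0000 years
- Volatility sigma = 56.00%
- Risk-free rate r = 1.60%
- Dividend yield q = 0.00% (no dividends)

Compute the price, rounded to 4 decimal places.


d1 = (ln(S/K) + (r - q + 0.5*sigma^2) * T) / (sigma * sqrt(T)) = 0.41906322
d2 = d1 - sigma * sqrt(T) = -0.14093678
exp(-rT) = 0.98412732; exp(-qT) = 1.00000000
C = S_0 * exp(-qT) * N(d1) - K * exp(-rT) * N(d2)
N(d1) = 0.66241504; N(d2) = 0.44395994
C = 1.0000 * 1.00000000 * 0.66241504 - 0.9400 * 0.98412732 * 0.44395994 = 0.2517

Answer: Price = 0.2517


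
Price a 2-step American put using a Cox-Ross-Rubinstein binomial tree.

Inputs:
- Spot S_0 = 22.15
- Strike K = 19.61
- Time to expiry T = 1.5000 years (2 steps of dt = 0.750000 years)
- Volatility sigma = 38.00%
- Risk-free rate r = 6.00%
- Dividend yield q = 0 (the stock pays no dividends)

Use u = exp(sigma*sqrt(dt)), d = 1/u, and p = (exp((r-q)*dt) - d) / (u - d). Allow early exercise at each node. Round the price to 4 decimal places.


dt = T/N = 0.750000
u = exp(sigma*sqrt(dt)) = 1.389702; d = 1/u = 0.719579
p = (exp((r-q)*dt) - d) / (u - d) = 0.487148
Discount per step: exp(-r*dt) = 0.955997
Stock lattice S(k, i) with i counting down-moves:
  k=0: S(0,0) = 22.1500
  k=1: S(1,0) = 30.7819; S(1,1) = 15.9387
  k=2: S(2,0) = 42.7777; S(2,1) = 22.1500; S(2,2) = 11.4691
Terminal payoffs V(N, i) = max(K - S_T, 0):
  V(2,0) = 0.000000; V(2,1) = 0.000000; V(2,2) = 8.140880
Backward induction: V(k, i) = exp(-r*dt) * [p * V(k+1, i) + (1-p) * V(k+1, i+1)]; then take max(V_cont, immediate exercise) for American.
  V(1,0) = exp(-r*dt) * [p*0.000000 + (1-p)*0.000000] = 0.000000; exercise = 0.000000; V(1,0) = max -> 0.000000
  V(1,1) = exp(-r*dt) * [p*0.000000 + (1-p)*8.140880] = 3.991355; exercise = 3.671336; V(1,1) = max -> 3.991355
  V(0,0) = exp(-r*dt) * [p*0.000000 + (1-p)*3.991355] = 1.956904; exercise = 0.000000; V(0,0) = max -> 1.956904

Answer: Price = V(0,0) = 1.9569
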